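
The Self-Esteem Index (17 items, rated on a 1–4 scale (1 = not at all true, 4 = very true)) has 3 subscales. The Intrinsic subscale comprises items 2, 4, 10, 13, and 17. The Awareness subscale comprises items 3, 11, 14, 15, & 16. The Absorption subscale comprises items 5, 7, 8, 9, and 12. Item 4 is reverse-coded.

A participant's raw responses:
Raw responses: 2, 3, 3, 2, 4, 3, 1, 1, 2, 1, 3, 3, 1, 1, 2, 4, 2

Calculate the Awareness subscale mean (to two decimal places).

Awareness items: 3, 11, 14, 15, 16.
  item 3: 3
  item 11: 3
  item 14: 1
  item 15: 2
  item 16: 4
Sum = 3 + 3 + 1 + 2 + 4 = 13
Mean = 13 / 5 = 2.60

2.60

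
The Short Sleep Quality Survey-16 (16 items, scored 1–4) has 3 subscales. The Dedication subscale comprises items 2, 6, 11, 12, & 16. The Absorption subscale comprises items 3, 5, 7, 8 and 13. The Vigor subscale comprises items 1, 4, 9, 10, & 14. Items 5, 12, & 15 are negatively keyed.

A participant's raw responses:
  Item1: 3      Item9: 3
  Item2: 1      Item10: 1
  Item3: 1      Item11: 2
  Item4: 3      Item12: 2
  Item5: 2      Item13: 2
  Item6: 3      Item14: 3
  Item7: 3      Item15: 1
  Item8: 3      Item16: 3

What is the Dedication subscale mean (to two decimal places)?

2.40

Dedication items: 2, 6, 11, 12, 16.
Of these, item 12 is negatively keyed; reversed = (1+4) − raw = 5 − raw.
  item 2: 1
  item 6: 3
  item 11: 2
  item 12: 5 − 2 = 3
  item 16: 3
Sum = 1 + 3 + 2 + 3 + 3 = 12
Mean = 12 / 5 = 2.40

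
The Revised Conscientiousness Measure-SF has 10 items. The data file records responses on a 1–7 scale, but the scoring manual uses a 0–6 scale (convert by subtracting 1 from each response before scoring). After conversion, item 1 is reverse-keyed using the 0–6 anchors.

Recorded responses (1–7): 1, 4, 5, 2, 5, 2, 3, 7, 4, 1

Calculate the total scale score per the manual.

30

Convert to 0–6: 0, 3, 4, 1, 4, 1, 2, 6, 3, 0
Reverse-coded (reversed = (0+6) − raw = 6 − raw):
  item 1: 6 − 0 = 6
Scored: 6, 3, 4, 1, 4, 1, 2, 6, 3, 0
Total = 30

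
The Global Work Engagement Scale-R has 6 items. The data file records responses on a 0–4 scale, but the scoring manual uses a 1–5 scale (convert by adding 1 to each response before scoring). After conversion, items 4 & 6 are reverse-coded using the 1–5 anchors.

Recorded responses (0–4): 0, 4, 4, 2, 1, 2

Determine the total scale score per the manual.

19

Convert to 1–5: 1, 5, 5, 3, 2, 3
Reverse-coded (reversed = (1+5) − raw = 6 − raw):
  item 4: 6 − 3 = 3
  item 6: 6 − 3 = 3
Scored: 1, 5, 5, 3, 2, 3
Total = 19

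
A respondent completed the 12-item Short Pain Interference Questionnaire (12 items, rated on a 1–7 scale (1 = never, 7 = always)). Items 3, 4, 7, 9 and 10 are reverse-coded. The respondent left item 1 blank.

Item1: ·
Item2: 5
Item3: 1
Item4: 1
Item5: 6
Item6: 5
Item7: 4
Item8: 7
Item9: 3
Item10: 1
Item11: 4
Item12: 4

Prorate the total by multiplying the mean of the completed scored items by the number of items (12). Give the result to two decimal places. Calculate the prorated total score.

Reverse-coded (reverse-coded value = 8 − response):
  item 3: 8 − 1 = 7
  item 4: 8 − 1 = 7
  item 7: 8 − 4 = 4
  item 9: 8 − 3 = 5
  item 10: 8 − 1 = 7
Completed scored items (11 of 12): 5, 7, 7, 6, 5, 4, 7, 5, 7, 4, 4; sum = 61.
Person mean = 61 / 11 ≈ 5.5455
Prorated total = (61 / 11) × 12 = 66.55 (to 2 dp)

66.55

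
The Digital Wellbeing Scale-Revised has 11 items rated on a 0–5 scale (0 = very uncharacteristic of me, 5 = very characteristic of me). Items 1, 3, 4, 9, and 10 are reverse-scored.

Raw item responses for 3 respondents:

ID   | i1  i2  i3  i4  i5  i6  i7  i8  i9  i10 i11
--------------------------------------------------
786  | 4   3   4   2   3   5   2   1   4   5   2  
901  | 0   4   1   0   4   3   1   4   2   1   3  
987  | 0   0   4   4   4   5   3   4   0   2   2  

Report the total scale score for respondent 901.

40

Respondent 901 raw: 0, 4, 1, 0, 4, 3, 1, 4, 2, 1, 3.
Reverse-coded (reversed = (0+5) − raw = 5 − raw):
  item 1: 5 − 0 = 5
  item 2: 4
  item 3: 5 − 1 = 4
  item 4: 5 − 0 = 5
  item 5: 4
  item 6: 3
  item 7: 1
  item 8: 4
  item 9: 5 − 2 = 3
  item 10: 5 − 1 = 4
  item 11: 3
Sum = 5 + 4 + 4 + 5 + 4 + 3 + 1 + 4 + 3 + 4 + 3 = 40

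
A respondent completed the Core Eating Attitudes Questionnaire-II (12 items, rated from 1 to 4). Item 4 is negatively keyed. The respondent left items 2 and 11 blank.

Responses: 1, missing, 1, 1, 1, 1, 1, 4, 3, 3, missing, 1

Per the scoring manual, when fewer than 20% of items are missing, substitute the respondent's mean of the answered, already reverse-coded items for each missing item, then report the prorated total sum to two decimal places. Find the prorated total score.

Reverse-coded (on a 1–4 scale, reversed = 5 − raw):
  item 4: 5 − 1 = 4
Completed scored items (10 of 12): 1, 1, 4, 1, 1, 1, 4, 3, 3, 1; sum = 20.
Person mean = 20 / 10 ≈ 2.0000
Prorated total = (20 / 10) × 12 = 24.00 (to 2 dp)

24.00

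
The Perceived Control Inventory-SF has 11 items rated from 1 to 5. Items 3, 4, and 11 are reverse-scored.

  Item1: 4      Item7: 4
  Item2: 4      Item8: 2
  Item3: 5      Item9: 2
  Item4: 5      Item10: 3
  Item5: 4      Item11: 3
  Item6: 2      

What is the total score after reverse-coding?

Apply reverse scoring (on a 1–5 scale, reversed = 6 − raw):
  item 3: 6 − 5 = 1
  item 4: 6 − 5 = 1
  item 11: 6 − 3 = 3
Scored responses: 4, 4, 1, 1, 4, 2, 4, 2, 2, 3, 3
Total = 4 + 4 + 1 + 1 + 4 + 2 + 4 + 2 + 2 + 3 + 3 = 30

30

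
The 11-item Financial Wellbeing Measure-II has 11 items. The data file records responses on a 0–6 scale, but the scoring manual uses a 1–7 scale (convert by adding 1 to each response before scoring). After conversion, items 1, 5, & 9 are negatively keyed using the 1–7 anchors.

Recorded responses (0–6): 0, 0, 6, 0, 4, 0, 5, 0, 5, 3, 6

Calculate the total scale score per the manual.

40

Convert to 1–7: 1, 1, 7, 1, 5, 1, 6, 1, 6, 4, 7
Reverse-coded (reversed = (1+7) − raw = 8 − raw):
  item 1: 8 − 1 = 7
  item 5: 8 − 5 = 3
  item 9: 8 − 6 = 2
Scored: 7, 1, 7, 1, 3, 1, 6, 1, 2, 4, 7
Total = 40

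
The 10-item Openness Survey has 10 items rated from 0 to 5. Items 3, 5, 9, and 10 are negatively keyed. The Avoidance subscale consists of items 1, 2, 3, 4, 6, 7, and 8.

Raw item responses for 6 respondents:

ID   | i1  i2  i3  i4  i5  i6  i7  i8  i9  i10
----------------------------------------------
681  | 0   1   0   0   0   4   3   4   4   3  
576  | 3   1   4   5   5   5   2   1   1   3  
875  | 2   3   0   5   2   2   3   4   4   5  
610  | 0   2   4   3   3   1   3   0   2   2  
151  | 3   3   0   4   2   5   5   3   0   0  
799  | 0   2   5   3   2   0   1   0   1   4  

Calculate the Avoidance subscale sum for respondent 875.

Respondent 875 raw: 2, 3, 0, 5, 2, 2, 3, 4, 4, 5.
Avoidance items: 1, 2, 3, 4, 6, 7, 8.
Reverse-coded (reverse-coded value = 5 − response):
  item 1: 2
  item 2: 3
  item 3: 5 − 0 = 5
  item 4: 5
  item 6: 2
  item 7: 3
  item 8: 4
Sum = 2 + 3 + 5 + 5 + 2 + 3 + 4 = 24

24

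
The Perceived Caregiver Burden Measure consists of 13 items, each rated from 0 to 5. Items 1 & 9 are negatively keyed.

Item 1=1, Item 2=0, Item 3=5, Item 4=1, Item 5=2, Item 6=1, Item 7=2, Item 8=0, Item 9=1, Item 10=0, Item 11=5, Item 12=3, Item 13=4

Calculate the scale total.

31

Apply reverse scoring (reversed = (0+5) − raw = 5 − raw):
  item 1: 5 − 1 = 4
  item 9: 5 − 1 = 4
Scored items: 4, 0, 5, 1, 2, 1, 2, 0, 4, 0, 5, 3, 4
Total = 4 + 0 + 5 + 1 + 2 + 1 + 2 + 0 + 4 + 0 + 5 + 3 + 4 = 31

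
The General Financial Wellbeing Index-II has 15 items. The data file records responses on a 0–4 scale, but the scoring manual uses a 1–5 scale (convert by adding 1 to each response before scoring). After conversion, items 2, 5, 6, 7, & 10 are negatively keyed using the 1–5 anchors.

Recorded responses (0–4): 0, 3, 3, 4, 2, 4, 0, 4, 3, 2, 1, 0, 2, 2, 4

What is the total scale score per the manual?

47

Convert to 1–5: 1, 4, 4, 5, 3, 5, 1, 5, 4, 3, 2, 1, 3, 3, 5
Reverse-coded (reversed = (1+5) − raw = 6 − raw):
  item 2: 6 − 4 = 2
  item 5: 6 − 3 = 3
  item 6: 6 − 5 = 1
  item 7: 6 − 1 = 5
  item 10: 6 − 3 = 3
Scored: 1, 2, 4, 5, 3, 1, 5, 5, 4, 3, 2, 1, 3, 3, 5
Total = 47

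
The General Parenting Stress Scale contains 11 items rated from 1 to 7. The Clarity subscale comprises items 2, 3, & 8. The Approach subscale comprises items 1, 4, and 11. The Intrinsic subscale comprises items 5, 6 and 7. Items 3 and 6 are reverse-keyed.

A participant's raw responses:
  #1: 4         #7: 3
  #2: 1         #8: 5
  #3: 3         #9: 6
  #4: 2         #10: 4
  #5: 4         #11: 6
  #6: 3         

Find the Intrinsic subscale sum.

Intrinsic items: 5, 6, 7.
Of these, item 6 is reverse-keyed; on a 1–7 scale, reversed = 8 − raw.
  item 5: 4
  item 6: 8 − 3 = 5
  item 7: 3
Sum = 4 + 5 + 3 = 12

12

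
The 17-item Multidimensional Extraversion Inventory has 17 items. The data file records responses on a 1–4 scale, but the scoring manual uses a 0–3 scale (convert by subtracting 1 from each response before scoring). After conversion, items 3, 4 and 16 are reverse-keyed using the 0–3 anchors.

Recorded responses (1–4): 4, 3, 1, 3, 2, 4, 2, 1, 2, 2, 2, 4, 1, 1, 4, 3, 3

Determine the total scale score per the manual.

Convert to 0–3: 3, 2, 0, 2, 1, 3, 1, 0, 1, 1, 1, 3, 0, 0, 3, 2, 2
Reverse-coded (reversed = (0+3) − raw = 3 − raw):
  item 3: 3 − 0 = 3
  item 4: 3 − 2 = 1
  item 16: 3 − 2 = 1
Scored: 3, 2, 3, 1, 1, 3, 1, 0, 1, 1, 1, 3, 0, 0, 3, 1, 2
Total = 26

26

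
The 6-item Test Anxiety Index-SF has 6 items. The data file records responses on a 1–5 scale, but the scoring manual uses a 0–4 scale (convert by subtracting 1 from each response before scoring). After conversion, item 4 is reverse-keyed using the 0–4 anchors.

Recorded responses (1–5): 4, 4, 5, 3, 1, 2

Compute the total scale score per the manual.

13

Convert to 0–4: 3, 3, 4, 2, 0, 1
Reverse-coded (on a 0–4 scale, reversed = 4 − raw):
  item 4: 4 − 2 = 2
Scored: 3, 3, 4, 2, 0, 1
Total = 13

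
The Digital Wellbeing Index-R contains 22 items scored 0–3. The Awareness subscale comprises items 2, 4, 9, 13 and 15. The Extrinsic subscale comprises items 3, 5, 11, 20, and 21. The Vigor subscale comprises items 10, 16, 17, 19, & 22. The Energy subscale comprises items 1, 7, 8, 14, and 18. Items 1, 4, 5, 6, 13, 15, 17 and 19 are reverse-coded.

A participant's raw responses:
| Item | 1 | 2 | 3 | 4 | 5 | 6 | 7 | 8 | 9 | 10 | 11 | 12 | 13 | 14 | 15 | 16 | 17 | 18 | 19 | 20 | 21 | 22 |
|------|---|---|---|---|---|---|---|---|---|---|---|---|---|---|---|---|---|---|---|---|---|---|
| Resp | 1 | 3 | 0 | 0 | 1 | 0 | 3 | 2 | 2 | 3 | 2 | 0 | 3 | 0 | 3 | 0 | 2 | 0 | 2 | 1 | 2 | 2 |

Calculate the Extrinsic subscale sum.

7

Extrinsic items: 3, 5, 11, 20, 21.
Of these, item 5 is reverse-coded; on a 0–3 scale, reversed = 3 − raw.
  item 3: 0
  item 5: 3 − 1 = 2
  item 11: 2
  item 20: 1
  item 21: 2
Sum = 0 + 2 + 2 + 1 + 2 = 7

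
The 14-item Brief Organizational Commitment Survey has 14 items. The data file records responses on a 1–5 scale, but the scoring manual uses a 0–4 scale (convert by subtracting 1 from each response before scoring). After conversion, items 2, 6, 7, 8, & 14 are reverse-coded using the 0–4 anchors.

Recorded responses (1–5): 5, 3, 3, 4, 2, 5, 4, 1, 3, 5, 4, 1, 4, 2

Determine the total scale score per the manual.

Convert to 0–4: 4, 2, 2, 3, 1, 4, 3, 0, 2, 4, 3, 0, 3, 1
Reverse-coded (reversed = (0+4) − raw = 4 − raw):
  item 2: 4 − 2 = 2
  item 6: 4 − 4 = 0
  item 7: 4 − 3 = 1
  item 8: 4 − 0 = 4
  item 14: 4 − 1 = 3
Scored: 4, 2, 2, 3, 1, 0, 1, 4, 2, 4, 3, 0, 3, 3
Total = 32

32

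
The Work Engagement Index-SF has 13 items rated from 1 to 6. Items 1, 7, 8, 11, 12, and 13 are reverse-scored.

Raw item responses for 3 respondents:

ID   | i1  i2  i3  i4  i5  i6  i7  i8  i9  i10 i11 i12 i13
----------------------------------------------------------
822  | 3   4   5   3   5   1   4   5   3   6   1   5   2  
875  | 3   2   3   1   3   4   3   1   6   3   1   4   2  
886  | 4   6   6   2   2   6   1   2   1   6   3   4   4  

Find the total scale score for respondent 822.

49

Respondent 822 raw: 3, 4, 5, 3, 5, 1, 4, 5, 3, 6, 1, 5, 2.
Reverse-coded (on a 1–6 scale, reversed = 7 − raw):
  item 1: 7 − 3 = 4
  item 2: 4
  item 3: 5
  item 4: 3
  item 5: 5
  item 6: 1
  item 7: 7 − 4 = 3
  item 8: 7 − 5 = 2
  item 9: 3
  item 10: 6
  item 11: 7 − 1 = 6
  item 12: 7 − 5 = 2
  item 13: 7 − 2 = 5
Sum = 4 + 4 + 5 + 3 + 5 + 1 + 3 + 2 + 3 + 6 + 6 + 2 + 5 = 49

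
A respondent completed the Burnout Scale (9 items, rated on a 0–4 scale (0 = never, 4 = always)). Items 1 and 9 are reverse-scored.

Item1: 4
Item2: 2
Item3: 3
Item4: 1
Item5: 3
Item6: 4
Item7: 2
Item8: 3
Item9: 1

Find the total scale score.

Apply reverse scoring (reversed = (0+4) − raw = 4 − raw):
  item 1: 4 − 4 = 0
  item 9: 4 − 1 = 3
Scored responses: 0, 2, 3, 1, 3, 4, 2, 3, 3
Total = 0 + 2 + 3 + 1 + 3 + 4 + 2 + 3 + 3 = 21

21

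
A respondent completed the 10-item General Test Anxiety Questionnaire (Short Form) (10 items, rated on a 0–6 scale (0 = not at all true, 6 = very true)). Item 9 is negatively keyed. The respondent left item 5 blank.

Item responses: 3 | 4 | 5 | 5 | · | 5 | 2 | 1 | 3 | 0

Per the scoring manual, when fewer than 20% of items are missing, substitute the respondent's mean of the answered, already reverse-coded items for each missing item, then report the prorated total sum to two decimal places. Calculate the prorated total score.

Reverse-coded (reversed = (0+6) − raw = 6 − raw):
  item 9: 6 − 3 = 3
Completed scored items (9 of 10): 3, 4, 5, 5, 5, 2, 1, 3, 0; sum = 28.
Person mean = 28 / 9 ≈ 3.1111
Prorated total = (28 / 9) × 10 = 31.11 (to 2 dp)

31.11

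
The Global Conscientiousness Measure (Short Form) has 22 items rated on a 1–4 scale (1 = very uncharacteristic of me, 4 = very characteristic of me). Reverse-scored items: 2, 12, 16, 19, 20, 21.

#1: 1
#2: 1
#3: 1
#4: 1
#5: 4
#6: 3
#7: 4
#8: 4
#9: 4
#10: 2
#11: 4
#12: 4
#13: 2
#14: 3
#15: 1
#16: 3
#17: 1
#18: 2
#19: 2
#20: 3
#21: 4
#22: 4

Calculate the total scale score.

Reverse-scored items use 5 − raw:
  item 2: 5 − 1 = 4
  item 12: 5 − 4 = 1
  item 16: 5 − 3 = 2
  item 19: 5 − 2 = 3
  item 20: 5 − 3 = 2
  item 21: 5 − 4 = 1
Scored responses: 1, 4, 1, 1, 4, 3, 4, 4, 4, 2, 4, 1, 2, 3, 1, 2, 1, 2, 3, 2, 1, 4
Total = 1 + 4 + 1 + 1 + 4 + 3 + 4 + 4 + 4 + 2 + 4 + 1 + 2 + 3 + 1 + 2 + 1 + 2 + 3 + 2 + 1 + 4 = 54

54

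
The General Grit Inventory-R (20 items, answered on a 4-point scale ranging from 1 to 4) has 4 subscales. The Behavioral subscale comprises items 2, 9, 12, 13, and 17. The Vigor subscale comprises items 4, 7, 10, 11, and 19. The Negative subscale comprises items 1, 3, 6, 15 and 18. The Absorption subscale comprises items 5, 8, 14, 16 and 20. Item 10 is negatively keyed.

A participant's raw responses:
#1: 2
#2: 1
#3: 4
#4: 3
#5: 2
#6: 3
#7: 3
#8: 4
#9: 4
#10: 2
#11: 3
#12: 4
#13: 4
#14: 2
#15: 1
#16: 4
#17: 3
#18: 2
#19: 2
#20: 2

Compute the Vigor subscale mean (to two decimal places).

Vigor items: 4, 7, 10, 11, 19.
Of these, item 10 is negatively keyed; on a 1–4 scale, reversed = 5 − raw.
  item 4: 3
  item 7: 3
  item 10: 5 − 2 = 3
  item 11: 3
  item 19: 2
Sum = 3 + 3 + 3 + 3 + 2 = 14
Mean = 14 / 5 = 2.80

2.80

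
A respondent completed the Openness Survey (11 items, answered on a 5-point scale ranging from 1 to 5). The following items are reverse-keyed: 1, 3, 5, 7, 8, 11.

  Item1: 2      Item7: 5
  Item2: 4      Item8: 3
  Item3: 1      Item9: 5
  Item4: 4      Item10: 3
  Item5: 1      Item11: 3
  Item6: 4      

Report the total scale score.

Reversing items 1, 3, 5, 7, 8, and 11 with 6 − raw:
Total = (6−2) + 4 + (6−1) + 4 + (6−1) + 4 + (6−5) + (6−3) + 5 + 3 + (6−3)
      = 4 + 4 + 5 + 4 + 5 + 4 + 1 + 3 + 5 + 3 + 3 = 41

41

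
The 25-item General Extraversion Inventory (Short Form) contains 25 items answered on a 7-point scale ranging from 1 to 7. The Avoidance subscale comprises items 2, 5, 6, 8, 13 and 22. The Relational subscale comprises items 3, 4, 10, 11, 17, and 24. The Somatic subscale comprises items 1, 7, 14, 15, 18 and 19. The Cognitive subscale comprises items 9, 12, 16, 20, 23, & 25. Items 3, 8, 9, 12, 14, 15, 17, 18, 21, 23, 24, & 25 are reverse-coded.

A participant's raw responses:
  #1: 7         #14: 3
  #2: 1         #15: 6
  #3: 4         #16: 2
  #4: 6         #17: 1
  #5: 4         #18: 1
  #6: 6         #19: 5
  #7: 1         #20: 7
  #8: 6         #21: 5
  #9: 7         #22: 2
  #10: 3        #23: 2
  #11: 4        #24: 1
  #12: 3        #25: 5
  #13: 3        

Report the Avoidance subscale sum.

Avoidance items: 2, 5, 6, 8, 13, 22.
Of these, item 8 is reverse-coded; on a 1–7 scale, reversed = 8 − raw.
  item 2: 1
  item 5: 4
  item 6: 6
  item 8: 8 − 6 = 2
  item 13: 3
  item 22: 2
Sum = 1 + 4 + 6 + 2 + 3 + 2 = 18

18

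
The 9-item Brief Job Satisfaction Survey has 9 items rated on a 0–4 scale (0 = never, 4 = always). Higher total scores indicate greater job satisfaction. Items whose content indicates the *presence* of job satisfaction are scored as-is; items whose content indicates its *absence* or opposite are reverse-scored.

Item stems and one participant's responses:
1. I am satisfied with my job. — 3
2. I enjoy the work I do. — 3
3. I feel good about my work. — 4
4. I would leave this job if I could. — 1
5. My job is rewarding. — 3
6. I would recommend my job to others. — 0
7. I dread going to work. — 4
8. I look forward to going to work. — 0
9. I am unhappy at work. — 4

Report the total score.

16

Items 4, 7, 9 describe the absence/opposite of job satisfaction → reverse-score.
reversed = (0+4) − raw = 4 − raw.
  item 1: 3
  item 2: 3
  item 3: 4
  item 4: 4 − 1 = 3
  item 5: 3
  item 6: 0
  item 7: 4 − 4 = 0
  item 8: 0
  item 9: 4 − 4 = 0
Total = 3 + 3 + 4 + 3 + 3 + 0 + 0 + 0 + 0 = 16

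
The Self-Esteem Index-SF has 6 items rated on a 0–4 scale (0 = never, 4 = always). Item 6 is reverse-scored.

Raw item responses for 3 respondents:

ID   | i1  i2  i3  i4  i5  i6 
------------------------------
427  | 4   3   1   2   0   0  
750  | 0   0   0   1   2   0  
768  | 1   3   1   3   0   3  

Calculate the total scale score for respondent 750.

Respondent 750 raw: 0, 0, 0, 1, 2, 0.
Reverse-coded (reverse-coded value = 4 − response):
  item 1: 0
  item 2: 0
  item 3: 0
  item 4: 1
  item 5: 2
  item 6: 4 − 0 = 4
Sum = 0 + 0 + 0 + 1 + 2 + 4 = 7

7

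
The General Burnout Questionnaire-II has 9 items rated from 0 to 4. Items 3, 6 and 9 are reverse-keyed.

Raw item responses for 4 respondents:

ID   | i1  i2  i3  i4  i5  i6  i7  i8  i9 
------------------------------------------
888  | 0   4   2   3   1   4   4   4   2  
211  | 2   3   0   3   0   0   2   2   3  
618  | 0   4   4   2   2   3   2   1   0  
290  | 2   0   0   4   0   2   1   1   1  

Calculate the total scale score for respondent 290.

17

Respondent 290 raw: 2, 0, 0, 4, 0, 2, 1, 1, 1.
Reverse-coded (on a 0–4 scale, reversed = 4 − raw):
  item 1: 2
  item 2: 0
  item 3: 4 − 0 = 4
  item 4: 4
  item 5: 0
  item 6: 4 − 2 = 2
  item 7: 1
  item 8: 1
  item 9: 4 − 1 = 3
Sum = 2 + 0 + 4 + 4 + 0 + 2 + 1 + 1 + 3 = 17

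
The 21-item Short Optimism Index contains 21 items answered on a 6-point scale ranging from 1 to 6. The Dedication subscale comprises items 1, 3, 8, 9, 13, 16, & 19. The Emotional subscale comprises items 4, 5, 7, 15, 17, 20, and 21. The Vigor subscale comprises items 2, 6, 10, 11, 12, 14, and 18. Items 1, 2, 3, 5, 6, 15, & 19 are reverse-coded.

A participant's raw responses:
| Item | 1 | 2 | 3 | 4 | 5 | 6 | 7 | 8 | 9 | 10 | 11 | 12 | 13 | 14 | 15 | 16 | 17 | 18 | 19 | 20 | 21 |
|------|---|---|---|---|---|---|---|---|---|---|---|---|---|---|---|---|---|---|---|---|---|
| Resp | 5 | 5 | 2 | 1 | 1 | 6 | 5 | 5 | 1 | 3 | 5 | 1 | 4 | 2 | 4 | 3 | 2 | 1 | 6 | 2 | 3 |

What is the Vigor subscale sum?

15

Vigor items: 2, 6, 10, 11, 12, 14, 18.
Of these, items 2 & 6 are reverse-coded; on a 1–6 scale, reversed = 7 − raw.
  item 2: 7 − 5 = 2
  item 6: 7 − 6 = 1
  item 10: 3
  item 11: 5
  item 12: 1
  item 14: 2
  item 18: 1
Sum = 2 + 1 + 3 + 5 + 1 + 2 + 1 = 15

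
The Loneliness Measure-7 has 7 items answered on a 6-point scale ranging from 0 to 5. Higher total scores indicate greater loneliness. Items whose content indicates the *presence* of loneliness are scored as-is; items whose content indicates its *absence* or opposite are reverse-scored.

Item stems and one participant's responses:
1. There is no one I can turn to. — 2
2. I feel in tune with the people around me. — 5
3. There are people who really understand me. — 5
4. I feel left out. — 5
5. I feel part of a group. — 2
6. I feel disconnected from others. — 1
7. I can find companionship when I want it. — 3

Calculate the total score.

Items 2, 3, 5, 7 describe the absence/opposite of loneliness → reverse-score.
reversed = (0+5) − raw = 5 − raw.
  item 1: 2
  item 2: 5 − 5 = 0
  item 3: 5 − 5 = 0
  item 4: 5
  item 5: 5 − 2 = 3
  item 6: 1
  item 7: 5 − 3 = 2
Total = 2 + 0 + 0 + 5 + 3 + 1 + 2 = 13

13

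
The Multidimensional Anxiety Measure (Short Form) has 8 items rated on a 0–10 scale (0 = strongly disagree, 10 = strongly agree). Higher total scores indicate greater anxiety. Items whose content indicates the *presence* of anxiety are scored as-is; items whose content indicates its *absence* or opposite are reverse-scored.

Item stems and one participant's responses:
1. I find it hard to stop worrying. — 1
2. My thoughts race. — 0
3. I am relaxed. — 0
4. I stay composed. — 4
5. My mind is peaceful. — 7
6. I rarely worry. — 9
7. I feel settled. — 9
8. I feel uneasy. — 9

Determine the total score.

31

Items 3, 4, 5, 6, 7 describe the absence/opposite of anxiety → reverse-score.
on a 0–10 scale, reversed = 10 − raw.
  item 1: 1
  item 2: 0
  item 3: 10 − 0 = 10
  item 4: 10 − 4 = 6
  item 5: 10 − 7 = 3
  item 6: 10 − 9 = 1
  item 7: 10 − 9 = 1
  item 8: 9
Total = 1 + 0 + 10 + 6 + 3 + 1 + 1 + 9 = 31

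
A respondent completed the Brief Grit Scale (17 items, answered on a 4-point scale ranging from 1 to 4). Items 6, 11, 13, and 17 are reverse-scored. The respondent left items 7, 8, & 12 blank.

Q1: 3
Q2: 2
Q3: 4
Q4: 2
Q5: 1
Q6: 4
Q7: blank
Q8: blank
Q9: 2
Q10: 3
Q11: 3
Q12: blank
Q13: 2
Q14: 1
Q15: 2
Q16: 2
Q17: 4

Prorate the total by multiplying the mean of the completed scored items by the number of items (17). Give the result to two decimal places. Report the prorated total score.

35.21

Reverse-coded (on a 1–4 scale, reversed = 5 − raw):
  item 6: 5 − 4 = 1
  item 11: 5 − 3 = 2
  item 13: 5 − 2 = 3
  item 17: 5 − 4 = 1
Completed scored items (14 of 17): 3, 2, 4, 2, 1, 1, 2, 3, 2, 3, 1, 2, 2, 1; sum = 29.
Person mean = 29 / 14 ≈ 2.0714
Prorated total = (29 / 14) × 17 = 35.21 (to 2 dp)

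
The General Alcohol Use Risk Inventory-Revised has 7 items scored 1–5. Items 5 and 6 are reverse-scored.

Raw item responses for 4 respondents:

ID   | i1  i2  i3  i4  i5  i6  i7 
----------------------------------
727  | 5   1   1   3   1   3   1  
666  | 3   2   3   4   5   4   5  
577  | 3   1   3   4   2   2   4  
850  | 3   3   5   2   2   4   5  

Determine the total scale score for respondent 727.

Respondent 727 raw: 5, 1, 1, 3, 1, 3, 1.
Reverse-coded (reverse-coded value = 6 − response):
  item 1: 5
  item 2: 1
  item 3: 1
  item 4: 3
  item 5: 6 − 1 = 5
  item 6: 6 − 3 = 3
  item 7: 1
Sum = 5 + 1 + 1 + 3 + 5 + 3 + 1 = 19

19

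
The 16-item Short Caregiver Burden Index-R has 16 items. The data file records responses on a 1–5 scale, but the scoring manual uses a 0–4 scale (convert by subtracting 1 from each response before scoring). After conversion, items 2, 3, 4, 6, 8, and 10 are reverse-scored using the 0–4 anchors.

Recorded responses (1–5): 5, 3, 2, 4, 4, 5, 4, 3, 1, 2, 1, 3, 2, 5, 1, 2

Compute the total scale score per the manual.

29

Convert to 0–4: 4, 2, 1, 3, 3, 4, 3, 2, 0, 1, 0, 2, 1, 4, 0, 1
Reverse-coded (reverse-coded value = 4 − response):
  item 2: 4 − 2 = 2
  item 3: 4 − 1 = 3
  item 4: 4 − 3 = 1
  item 6: 4 − 4 = 0
  item 8: 4 − 2 = 2
  item 10: 4 − 1 = 3
Scored: 4, 2, 3, 1, 3, 0, 3, 2, 0, 3, 0, 2, 1, 4, 0, 1
Total = 29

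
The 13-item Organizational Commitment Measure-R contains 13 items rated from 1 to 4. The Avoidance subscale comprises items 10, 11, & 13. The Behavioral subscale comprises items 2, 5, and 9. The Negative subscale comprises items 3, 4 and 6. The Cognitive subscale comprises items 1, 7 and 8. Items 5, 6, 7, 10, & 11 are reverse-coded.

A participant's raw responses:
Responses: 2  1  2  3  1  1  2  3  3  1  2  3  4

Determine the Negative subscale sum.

Negative items: 3, 4, 6.
Of these, item 6 is reverse-coded; reverse-coded value = 5 − response.
  item 3: 2
  item 4: 3
  item 6: 5 − 1 = 4
Sum = 2 + 3 + 4 = 9

9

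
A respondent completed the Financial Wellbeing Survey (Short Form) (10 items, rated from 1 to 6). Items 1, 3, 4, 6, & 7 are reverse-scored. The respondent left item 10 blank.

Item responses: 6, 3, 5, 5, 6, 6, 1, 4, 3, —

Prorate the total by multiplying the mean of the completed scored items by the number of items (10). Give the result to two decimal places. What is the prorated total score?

31.11

Reverse-coded (reverse-coded value = 7 − response):
  item 1: 7 − 6 = 1
  item 3: 7 − 5 = 2
  item 4: 7 − 5 = 2
  item 6: 7 − 6 = 1
  item 7: 7 − 1 = 6
Completed scored items (9 of 10): 1, 3, 2, 2, 6, 1, 6, 4, 3; sum = 28.
Person mean = 28 / 9 ≈ 3.1111
Prorated total = (28 / 9) × 10 = 31.11 (to 2 dp)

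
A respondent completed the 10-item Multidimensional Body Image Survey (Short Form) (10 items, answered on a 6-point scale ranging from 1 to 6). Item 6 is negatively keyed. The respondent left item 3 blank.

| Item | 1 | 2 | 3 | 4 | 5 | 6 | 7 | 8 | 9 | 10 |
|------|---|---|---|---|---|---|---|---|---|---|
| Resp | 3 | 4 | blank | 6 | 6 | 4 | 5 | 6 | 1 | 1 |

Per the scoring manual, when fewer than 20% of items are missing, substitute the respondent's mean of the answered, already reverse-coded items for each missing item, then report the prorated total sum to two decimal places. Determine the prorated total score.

38.89

Reverse-coded (reverse-coded value = 7 − response):
  item 6: 7 − 4 = 3
Completed scored items (9 of 10): 3, 4, 6, 6, 3, 5, 6, 1, 1; sum = 35.
Person mean = 35 / 9 ≈ 3.8889
Prorated total = (35 / 9) × 10 = 38.89 (to 2 dp)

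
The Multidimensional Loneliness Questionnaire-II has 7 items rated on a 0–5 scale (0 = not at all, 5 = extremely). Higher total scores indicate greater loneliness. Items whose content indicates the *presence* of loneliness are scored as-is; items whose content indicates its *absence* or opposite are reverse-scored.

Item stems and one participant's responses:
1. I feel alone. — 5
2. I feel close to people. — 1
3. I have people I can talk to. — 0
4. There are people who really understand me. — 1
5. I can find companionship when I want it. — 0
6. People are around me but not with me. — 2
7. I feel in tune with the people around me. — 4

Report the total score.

26

Items 2, 3, 4, 5, 7 describe the absence/opposite of loneliness → reverse-score.
on a 0–5 scale, reversed = 5 − raw.
  item 1: 5
  item 2: 5 − 1 = 4
  item 3: 5 − 0 = 5
  item 4: 5 − 1 = 4
  item 5: 5 − 0 = 5
  item 6: 2
  item 7: 5 − 4 = 1
Total = 5 + 4 + 5 + 4 + 5 + 2 + 1 = 26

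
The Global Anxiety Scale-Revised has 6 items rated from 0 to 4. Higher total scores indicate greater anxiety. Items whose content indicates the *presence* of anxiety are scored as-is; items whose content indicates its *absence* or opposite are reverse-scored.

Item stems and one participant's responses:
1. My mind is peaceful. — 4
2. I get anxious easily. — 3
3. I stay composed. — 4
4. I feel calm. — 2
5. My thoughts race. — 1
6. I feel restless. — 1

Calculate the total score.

Items 1, 3, 4 describe the absence/opposite of anxiety → reverse-score.
reversed = (0+4) − raw = 4 − raw.
  item 1: 4 − 4 = 0
  item 2: 3
  item 3: 4 − 4 = 0
  item 4: 4 − 2 = 2
  item 5: 1
  item 6: 1
Total = 0 + 3 + 0 + 2 + 1 + 1 = 7

7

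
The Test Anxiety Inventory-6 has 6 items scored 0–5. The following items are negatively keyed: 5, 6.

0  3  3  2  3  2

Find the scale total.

13

Reverse-coded items (reverse-coded value = 5 − response):
  item 5: 5 − 3 = 2
  item 6: 5 − 2 = 3
Scored responses: 0, 3, 3, 2, 2, 3
Total = 0 + 3 + 3 + 2 + 2 + 3 = 13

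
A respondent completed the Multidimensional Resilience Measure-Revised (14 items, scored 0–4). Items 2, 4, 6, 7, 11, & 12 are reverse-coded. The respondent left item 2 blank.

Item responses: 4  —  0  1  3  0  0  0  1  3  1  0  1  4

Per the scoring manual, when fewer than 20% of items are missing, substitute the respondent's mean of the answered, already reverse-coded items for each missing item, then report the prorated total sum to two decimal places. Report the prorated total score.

Reverse-coded (reversed = (0+4) − raw = 4 − raw):
  item 4: 4 − 1 = 3
  item 6: 4 − 0 = 4
  item 7: 4 − 0 = 4
  item 11: 4 − 1 = 3
  item 12: 4 − 0 = 4
Completed scored items (13 of 14): 4, 0, 3, 3, 4, 4, 0, 1, 3, 3, 4, 1, 4; sum = 34.
Person mean = 34 / 13 ≈ 2.6154
Prorated total = (34 / 13) × 14 = 36.62 (to 2 dp)

36.62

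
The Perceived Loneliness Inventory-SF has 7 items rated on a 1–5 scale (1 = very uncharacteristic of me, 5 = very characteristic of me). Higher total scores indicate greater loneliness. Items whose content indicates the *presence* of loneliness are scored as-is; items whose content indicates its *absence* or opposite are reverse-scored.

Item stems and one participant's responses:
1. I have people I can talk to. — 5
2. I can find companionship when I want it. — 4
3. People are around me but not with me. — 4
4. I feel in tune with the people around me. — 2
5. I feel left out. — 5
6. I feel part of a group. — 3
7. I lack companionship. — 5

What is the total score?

Items 1, 2, 4, 6 describe the absence/opposite of loneliness → reverse-score.
reverse-coded value = 6 − response.
  item 1: 6 − 5 = 1
  item 2: 6 − 4 = 2
  item 3: 4
  item 4: 6 − 2 = 4
  item 5: 5
  item 6: 6 − 3 = 3
  item 7: 5
Total = 1 + 2 + 4 + 4 + 5 + 3 + 5 = 24

24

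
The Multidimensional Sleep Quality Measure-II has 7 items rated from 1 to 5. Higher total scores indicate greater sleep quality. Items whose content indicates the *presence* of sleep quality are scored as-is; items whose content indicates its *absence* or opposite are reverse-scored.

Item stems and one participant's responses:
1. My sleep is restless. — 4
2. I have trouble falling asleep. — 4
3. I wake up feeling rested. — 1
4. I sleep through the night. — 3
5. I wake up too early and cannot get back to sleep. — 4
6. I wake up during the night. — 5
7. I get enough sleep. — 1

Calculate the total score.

Items 1, 2, 5, 6 describe the absence/opposite of sleep quality → reverse-score.
on a 1–5 scale, reversed = 6 − raw.
  item 1: 6 − 4 = 2
  item 2: 6 − 4 = 2
  item 3: 1
  item 4: 3
  item 5: 6 − 4 = 2
  item 6: 6 − 5 = 1
  item 7: 1
Total = 2 + 2 + 1 + 3 + 2 + 1 + 1 = 12

12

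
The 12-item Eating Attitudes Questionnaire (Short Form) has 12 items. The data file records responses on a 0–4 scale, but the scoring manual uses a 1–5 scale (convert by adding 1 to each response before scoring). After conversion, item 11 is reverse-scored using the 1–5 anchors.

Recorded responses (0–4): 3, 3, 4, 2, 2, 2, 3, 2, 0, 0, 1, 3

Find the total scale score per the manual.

39

Convert to 1–5: 4, 4, 5, 3, 3, 3, 4, 3, 1, 1, 2, 4
Reverse-coded (reverse-coded value = 6 − response):
  item 11: 6 − 2 = 4
Scored: 4, 4, 5, 3, 3, 3, 4, 3, 1, 1, 4, 4
Total = 39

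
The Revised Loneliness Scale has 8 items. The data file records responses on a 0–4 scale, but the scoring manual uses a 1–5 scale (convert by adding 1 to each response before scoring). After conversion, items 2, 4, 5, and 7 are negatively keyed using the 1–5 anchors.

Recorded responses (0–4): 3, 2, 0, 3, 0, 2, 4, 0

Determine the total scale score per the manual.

20

Convert to 1–5: 4, 3, 1, 4, 1, 3, 5, 1
Reverse-coded (on a 1–5 scale, reversed = 6 − raw):
  item 2: 6 − 3 = 3
  item 4: 6 − 4 = 2
  item 5: 6 − 1 = 5
  item 7: 6 − 5 = 1
Scored: 4, 3, 1, 2, 5, 3, 1, 1
Total = 20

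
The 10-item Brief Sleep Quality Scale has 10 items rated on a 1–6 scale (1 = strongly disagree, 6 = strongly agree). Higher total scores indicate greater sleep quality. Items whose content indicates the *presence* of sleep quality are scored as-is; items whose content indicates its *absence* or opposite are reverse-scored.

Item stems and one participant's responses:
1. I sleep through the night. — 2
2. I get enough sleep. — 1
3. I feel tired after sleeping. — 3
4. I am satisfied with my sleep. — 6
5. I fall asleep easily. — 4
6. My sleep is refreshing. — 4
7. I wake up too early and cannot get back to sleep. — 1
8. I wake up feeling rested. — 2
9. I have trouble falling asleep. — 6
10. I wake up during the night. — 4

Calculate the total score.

Items 3, 7, 9, 10 describe the absence/opposite of sleep quality → reverse-score.
reversed = (1+6) − raw = 7 − raw.
  item 1: 2
  item 2: 1
  item 3: 7 − 3 = 4
  item 4: 6
  item 5: 4
  item 6: 4
  item 7: 7 − 1 = 6
  item 8: 2
  item 9: 7 − 6 = 1
  item 10: 7 − 4 = 3
Total = 2 + 1 + 4 + 6 + 4 + 4 + 6 + 2 + 1 + 3 = 33

33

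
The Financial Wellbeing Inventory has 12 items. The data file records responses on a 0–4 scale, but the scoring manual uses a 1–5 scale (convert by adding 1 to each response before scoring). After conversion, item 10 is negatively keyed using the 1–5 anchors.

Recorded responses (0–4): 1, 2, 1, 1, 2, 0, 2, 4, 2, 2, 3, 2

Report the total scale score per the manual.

34

Convert to 1–5: 2, 3, 2, 2, 3, 1, 3, 5, 3, 3, 4, 3
Reverse-coded (on a 1–5 scale, reversed = 6 − raw):
  item 10: 6 − 3 = 3
Scored: 2, 3, 2, 2, 3, 1, 3, 5, 3, 3, 4, 3
Total = 34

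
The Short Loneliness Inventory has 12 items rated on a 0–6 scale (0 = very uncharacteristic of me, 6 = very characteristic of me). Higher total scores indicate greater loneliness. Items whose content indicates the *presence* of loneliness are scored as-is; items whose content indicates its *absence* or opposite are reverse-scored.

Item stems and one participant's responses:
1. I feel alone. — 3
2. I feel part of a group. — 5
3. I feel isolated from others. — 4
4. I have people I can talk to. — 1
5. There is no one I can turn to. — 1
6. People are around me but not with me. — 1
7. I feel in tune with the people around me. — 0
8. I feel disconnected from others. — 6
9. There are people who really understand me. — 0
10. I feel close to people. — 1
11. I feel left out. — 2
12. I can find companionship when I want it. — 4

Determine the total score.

42

Items 2, 4, 7, 9, 10, 12 describe the absence/opposite of loneliness → reverse-score.
reverse-coded value = 6 − response.
  item 1: 3
  item 2: 6 − 5 = 1
  item 3: 4
  item 4: 6 − 1 = 5
  item 5: 1
  item 6: 1
  item 7: 6 − 0 = 6
  item 8: 6
  item 9: 6 − 0 = 6
  item 10: 6 − 1 = 5
  item 11: 2
  item 12: 6 − 4 = 2
Total = 3 + 1 + 4 + 5 + 1 + 1 + 6 + 6 + 6 + 5 + 2 + 2 = 42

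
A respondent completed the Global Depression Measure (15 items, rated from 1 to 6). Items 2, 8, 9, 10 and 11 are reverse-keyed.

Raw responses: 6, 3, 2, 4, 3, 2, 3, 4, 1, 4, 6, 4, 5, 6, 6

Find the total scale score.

58

Raw sum = 59. Reverse-keyed items: 2, 8, 9, 10, 11; their raw sum = 18.
Each reversal replaces raw with 7 − raw, changing the total by 7 − 2·raw per item.
Total = 59 + 5·7 − 2·18 = 59 + 35 − 36 = 58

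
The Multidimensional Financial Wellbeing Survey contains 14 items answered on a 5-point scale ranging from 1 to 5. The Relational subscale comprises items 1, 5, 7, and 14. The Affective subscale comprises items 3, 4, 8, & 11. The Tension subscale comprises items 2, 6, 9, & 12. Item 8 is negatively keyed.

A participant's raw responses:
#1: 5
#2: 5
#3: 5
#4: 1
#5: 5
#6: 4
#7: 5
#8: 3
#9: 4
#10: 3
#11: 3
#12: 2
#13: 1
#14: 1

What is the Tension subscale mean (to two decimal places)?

3.75

Tension items: 2, 6, 9, 12.
  item 2: 5
  item 6: 4
  item 9: 4
  item 12: 2
Sum = 5 + 4 + 4 + 2 = 15
Mean = 15 / 4 = 3.75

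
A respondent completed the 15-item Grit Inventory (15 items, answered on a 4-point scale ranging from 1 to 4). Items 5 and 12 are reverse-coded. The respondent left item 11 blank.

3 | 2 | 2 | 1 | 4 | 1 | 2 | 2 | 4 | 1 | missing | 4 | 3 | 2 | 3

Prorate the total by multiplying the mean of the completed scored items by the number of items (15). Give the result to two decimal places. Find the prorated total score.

30.00

Reverse-coded (on a 1–4 scale, reversed = 5 − raw):
  item 5: 5 − 4 = 1
  item 12: 5 − 4 = 1
Completed scored items (14 of 15): 3, 2, 2, 1, 1, 1, 2, 2, 4, 1, 1, 3, 2, 3; sum = 28.
Person mean = 28 / 14 ≈ 2.0000
Prorated total = (28 / 14) × 15 = 30.00 (to 2 dp)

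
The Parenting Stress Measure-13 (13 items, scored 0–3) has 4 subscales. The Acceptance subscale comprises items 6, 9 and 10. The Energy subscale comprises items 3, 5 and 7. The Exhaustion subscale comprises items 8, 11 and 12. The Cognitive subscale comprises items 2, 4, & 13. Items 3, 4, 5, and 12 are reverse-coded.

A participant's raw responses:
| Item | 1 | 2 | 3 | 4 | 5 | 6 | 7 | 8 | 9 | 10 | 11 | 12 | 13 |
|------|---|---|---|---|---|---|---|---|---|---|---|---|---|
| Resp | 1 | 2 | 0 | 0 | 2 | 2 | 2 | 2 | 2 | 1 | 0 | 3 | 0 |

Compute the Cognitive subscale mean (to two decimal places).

1.67

Cognitive items: 2, 4, 13.
Of these, item 4 is reverse-coded; reversed = (0+3) − raw = 3 − raw.
  item 2: 2
  item 4: 3 − 0 = 3
  item 13: 0
Sum = 2 + 3 + 0 = 5
Mean = 5 / 3 = 1.67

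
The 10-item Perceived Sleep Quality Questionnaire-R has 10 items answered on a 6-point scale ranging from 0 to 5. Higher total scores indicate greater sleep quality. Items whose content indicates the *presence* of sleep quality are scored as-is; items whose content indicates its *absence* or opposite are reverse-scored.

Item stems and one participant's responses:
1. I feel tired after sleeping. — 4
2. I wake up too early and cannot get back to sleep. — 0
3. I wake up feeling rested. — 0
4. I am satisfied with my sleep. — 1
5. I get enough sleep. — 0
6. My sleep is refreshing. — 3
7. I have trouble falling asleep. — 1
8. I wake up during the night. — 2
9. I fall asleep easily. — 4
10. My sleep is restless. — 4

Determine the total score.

Items 1, 2, 7, 8, 10 describe the absence/opposite of sleep quality → reverse-score.
on a 0–5 scale, reversed = 5 − raw.
  item 1: 5 − 4 = 1
  item 2: 5 − 0 = 5
  item 3: 0
  item 4: 1
  item 5: 0
  item 6: 3
  item 7: 5 − 1 = 4
  item 8: 5 − 2 = 3
  item 9: 4
  item 10: 5 − 4 = 1
Total = 1 + 5 + 0 + 1 + 0 + 3 + 4 + 3 + 4 + 1 = 22

22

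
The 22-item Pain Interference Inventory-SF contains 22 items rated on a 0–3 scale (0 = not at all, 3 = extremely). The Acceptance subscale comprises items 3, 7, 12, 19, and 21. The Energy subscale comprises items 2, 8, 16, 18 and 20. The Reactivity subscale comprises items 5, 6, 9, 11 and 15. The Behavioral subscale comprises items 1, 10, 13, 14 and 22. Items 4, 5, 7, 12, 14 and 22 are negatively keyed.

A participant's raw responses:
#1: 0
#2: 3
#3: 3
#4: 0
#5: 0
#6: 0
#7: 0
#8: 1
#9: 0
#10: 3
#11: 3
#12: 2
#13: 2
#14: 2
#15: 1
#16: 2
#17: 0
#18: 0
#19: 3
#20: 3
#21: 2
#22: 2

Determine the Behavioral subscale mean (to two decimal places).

1.40

Behavioral items: 1, 10, 13, 14, 22.
Of these, items 14 & 22 are negatively keyed; on a 0–3 scale, reversed = 3 − raw.
  item 1: 0
  item 10: 3
  item 13: 2
  item 14: 3 − 2 = 1
  item 22: 3 − 2 = 1
Sum = 0 + 3 + 2 + 1 + 1 = 7
Mean = 7 / 5 = 1.40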